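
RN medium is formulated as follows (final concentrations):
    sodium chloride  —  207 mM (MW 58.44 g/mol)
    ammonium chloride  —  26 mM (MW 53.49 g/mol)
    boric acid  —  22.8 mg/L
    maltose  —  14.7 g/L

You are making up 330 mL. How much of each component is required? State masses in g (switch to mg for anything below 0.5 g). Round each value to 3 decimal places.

sodium chloride 3.992 g; ammonium chloride 458.944 mg; boric acid 7.524 mg; maltose 4.851 g

Scale factor relative to 1 L: 0.33.
sodium chloride: 207 mmol/L × 58.44 g/mol × 0.33 L ÷ 1000 = 3.992 g
ammonium chloride: 26 mmol/L × 53.49 mg/mmol × 0.33 L = 458.944 mg
boric acid: 22.8 mg/L × 0.33 L = 7.524 mg
maltose: 14.7 g/L × 0.33 L = 4.851 g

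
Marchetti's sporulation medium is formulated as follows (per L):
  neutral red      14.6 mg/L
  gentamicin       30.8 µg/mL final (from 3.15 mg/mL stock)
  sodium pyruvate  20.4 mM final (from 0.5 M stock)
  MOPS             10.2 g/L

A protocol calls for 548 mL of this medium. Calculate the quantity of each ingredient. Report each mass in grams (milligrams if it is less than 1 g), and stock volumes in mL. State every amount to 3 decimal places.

Scale factor relative to 1 L: 0.548.
neutral red: 14.6 mg/L × 0.548 L = 8.001 mg
gentamicin: dilute stock: 30.8 µg/mL × 548 mL ÷ 3150 µg/mL = 5.358 mL
sodium pyruvate: V = C2·V2/C1 = 20.4 mM × 548 mL ÷ 500 mM = 22.358 mL
MOPS: 10.2 g/L × 0.548 L = 5.590 g

neutral red 8.001 mg; gentamicin 5.358 mL; sodium pyruvate 22.358 mL; MOPS 5.590 g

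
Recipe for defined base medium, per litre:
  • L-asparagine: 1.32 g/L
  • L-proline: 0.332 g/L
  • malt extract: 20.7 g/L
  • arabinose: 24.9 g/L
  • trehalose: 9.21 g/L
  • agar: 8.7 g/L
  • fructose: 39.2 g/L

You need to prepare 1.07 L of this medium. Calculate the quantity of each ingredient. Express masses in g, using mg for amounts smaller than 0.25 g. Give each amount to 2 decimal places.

L-asparagine 1.41 g; L-proline 0.36 g; malt extract 22.15 g; arabinose 26.64 g; trehalose 9.85 g; agar 9.31 g; fructose 41.94 g

Working volume: 1.07 L.
L-asparagine: 1.32 g/L × 1.07 L = 1.41 g
L-proline: 0.332 g/L × 1.07 L = 0.36 g
malt extract: 20.7 g/L × 1.07 L = 22.15 g
arabinose: 24.9 g/L × 1.07 L = 26.64 g
trehalose: 9.21 g/L × 1.07 L = 9.85 g
agar: 8.7 g/L × 1.07 L = 9.31 g
fructose: 39.2 g/L × 1.07 L = 41.94 g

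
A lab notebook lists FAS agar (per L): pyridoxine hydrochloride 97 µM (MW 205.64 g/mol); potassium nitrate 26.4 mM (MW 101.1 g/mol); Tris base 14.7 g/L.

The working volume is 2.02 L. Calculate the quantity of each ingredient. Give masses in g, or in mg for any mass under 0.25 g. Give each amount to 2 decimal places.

Scale factor relative to 1 L: 2.02.
pyridoxine hydrochloride: 97 µmol/L × 205.64 g/mol × 2.02 L ÷ 1000 = 40.29 mg
potassium nitrate: 26.4 mmol/L × 101.1 g/mol × 2.02 L ÷ 1000 = 5.39 g
Tris base: 14.7 g/L × 2.02 L = 29.69 g

pyridoxine hydrochloride 40.29 mg; potassium nitrate 5.39 g; Tris base 29.69 g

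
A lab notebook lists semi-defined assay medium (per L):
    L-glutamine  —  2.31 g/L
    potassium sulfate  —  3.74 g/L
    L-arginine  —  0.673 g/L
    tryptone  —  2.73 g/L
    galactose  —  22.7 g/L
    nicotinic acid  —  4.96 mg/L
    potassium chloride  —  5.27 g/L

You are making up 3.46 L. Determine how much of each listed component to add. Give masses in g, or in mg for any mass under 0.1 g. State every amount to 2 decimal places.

Working volume: 3.46 L.
L-glutamine: 2.31 g/L × 3.46 L = 7.99 g
potassium sulfate: 3.74 g/L × 3.46 L = 12.94 g
L-arginine: 0.673 g/L × 3.46 L = 2.33 g
tryptone: 2.73 g/L × 3.46 L = 9.45 g
galactose: 22.7 g/L × 3.46 L = 78.54 g
nicotinic acid: 4.96 mg/L × 3.46 L = 17.16 mg
potassium chloride: 5.27 g/L × 3.46 L = 18.23 g

L-glutamine 7.99 g; potassium sulfate 12.94 g; L-arginine 2.33 g; tryptone 9.45 g; galactose 78.54 g; nicotinic acid 17.16 mg; potassium chloride 18.23 g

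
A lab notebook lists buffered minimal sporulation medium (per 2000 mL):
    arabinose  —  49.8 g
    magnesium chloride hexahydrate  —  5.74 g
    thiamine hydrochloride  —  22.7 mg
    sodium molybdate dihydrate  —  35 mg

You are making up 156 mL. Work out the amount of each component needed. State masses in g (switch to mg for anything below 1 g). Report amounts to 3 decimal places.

arabinose 3.884 g; magnesium chloride hexahydrate 447.720 mg; thiamine hydrochloride 1.771 mg; sodium molybdate dihydrate 2.730 mg

Scale factor = 156 mL / 2000 mL = 0.078.
arabinose: 49.8 g × (156 mL / 2000 mL) = 3.884 g
magnesium chloride hexahydrate: 5.74 g × (156 mL / 2000 mL) = 0.44772 g = 447.720 mg
thiamine hydrochloride: 22.7 mg × (156 mL / 2000 mL) = 1.771 mg
sodium molybdate dihydrate: 35 mg × (156 mL / 2000 mL) = 2.730 mg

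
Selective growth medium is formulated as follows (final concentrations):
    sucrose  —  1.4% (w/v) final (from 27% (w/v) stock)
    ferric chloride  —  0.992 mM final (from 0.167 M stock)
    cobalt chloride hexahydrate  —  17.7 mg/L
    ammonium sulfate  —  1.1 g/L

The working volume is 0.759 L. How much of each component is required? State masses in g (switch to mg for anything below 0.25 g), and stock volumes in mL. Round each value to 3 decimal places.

sucrose 39.356 mL; ferric chloride 4.509 mL; cobalt chloride hexahydrate 13.434 mg; ammonium sulfate 0.835 g

Scale factor relative to 1 L: 0.759.
sucrose: V = C2·V2/C1 = 1.4% ÷ 27% × 759 mL = 39.356 mL
ferric chloride: V = C2·V2/C1 = 0.992 mM × 759 mL ÷ 167 mM = 4.509 mL
cobalt chloride hexahydrate: 17.7 mg/L × 0.759 L = 13.434 mg
ammonium sulfate: 1.1 g/L × 0.759 L = 0.835 g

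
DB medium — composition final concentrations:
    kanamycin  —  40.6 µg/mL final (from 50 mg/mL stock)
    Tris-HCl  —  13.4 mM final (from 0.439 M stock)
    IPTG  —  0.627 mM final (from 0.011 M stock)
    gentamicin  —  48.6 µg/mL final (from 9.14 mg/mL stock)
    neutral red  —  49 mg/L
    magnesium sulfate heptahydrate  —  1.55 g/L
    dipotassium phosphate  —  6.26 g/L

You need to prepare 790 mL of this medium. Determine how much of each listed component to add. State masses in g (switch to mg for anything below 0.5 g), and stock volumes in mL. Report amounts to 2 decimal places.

kanamycin 0.64 mL; Tris-HCl 24.11 mL; IPTG 45.03 mL; gentamicin 4.20 mL; neutral red 38.71 mg; magnesium sulfate heptahydrate 1.22 g; dipotassium phosphate 4.95 g

Scale factor relative to 1 L: 0.79.
kanamycin: C1V1 = C2V2 → 40.6 µg/mL × 790 mL ÷ 50000 µg/mL = 0.64 mL
Tris-HCl: V = C2·V2/C1 = 13.4 mM × 790 mL ÷ 439 mM = 24.11 mL
IPTG: dilute stock: 0.627 mM × 790 mL ÷ 11 mM = 45.03 mL
gentamicin: C1V1 = C2V2 → 48.6 µg/mL × 790 mL ÷ 9140 µg/mL = 4.20 mL
neutral red: 49 mg/L × 0.79 L = 38.71 mg
magnesium sulfate heptahydrate: 1.55 g/L × 0.79 L = 1.22 g
dipotassium phosphate: 6.26 g/L × 0.79 L = 4.95 g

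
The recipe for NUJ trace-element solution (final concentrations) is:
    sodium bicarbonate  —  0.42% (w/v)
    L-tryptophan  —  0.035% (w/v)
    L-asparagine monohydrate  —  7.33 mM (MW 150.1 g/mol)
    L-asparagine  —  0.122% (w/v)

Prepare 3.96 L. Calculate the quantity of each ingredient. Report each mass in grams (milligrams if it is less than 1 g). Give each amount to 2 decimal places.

Working volume: 3.96 L.
sodium bicarbonate: 0.42 g per 100 mL × 3960 mL ÷ 100 = 16.63 g
L-tryptophan: 0.035% w/v = 0.35 g/L → 0.35 × 3.96 L = 1.39 g
L-asparagine monohydrate: 7.33 mmol/L × 150.1 g/mol × 3.96 L ÷ 1000 = 4.36 g
L-asparagine: 0.122 g per 100 mL × 3960 mL ÷ 100 = 4.83 g

sodium bicarbonate 16.63 g; L-tryptophan 1.39 g; L-asparagine monohydrate 4.36 g; L-asparagine 4.83 g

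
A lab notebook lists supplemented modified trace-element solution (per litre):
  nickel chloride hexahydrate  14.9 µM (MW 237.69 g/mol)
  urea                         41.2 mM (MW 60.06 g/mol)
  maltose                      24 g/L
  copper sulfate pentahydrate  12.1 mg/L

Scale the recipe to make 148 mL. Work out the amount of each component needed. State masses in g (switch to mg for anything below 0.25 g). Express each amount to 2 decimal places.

nickel chloride hexahydrate 0.52 mg; urea 0.37 g; maltose 3.55 g; copper sulfate pentahydrate 1.79 mg

Target volume = 148 mL = 0.148 L.
nickel chloride hexahydrate: 14.9 µmol/L × 237.69 g/mol × 0.148 L ÷ 1000 = 0.52 mg
urea: 41.2 mmol/L × 60.06 g/mol × 0.148 L ÷ 1000 = 0.37 g
maltose: 24 g/L × 0.148 L = 3.55 g
copper sulfate pentahydrate: 12.1 mg/L × 0.148 L = 1.79 mg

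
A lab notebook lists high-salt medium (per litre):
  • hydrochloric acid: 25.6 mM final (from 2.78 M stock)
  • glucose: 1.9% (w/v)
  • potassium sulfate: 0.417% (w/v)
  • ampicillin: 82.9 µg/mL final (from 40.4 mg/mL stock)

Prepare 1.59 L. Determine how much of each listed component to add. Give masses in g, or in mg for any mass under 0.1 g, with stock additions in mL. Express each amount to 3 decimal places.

hydrochloric acid 14.642 mL; glucose 30.210 g; potassium sulfate 6.630 g; ampicillin 3.263 mL

Working volume: 1.59 L.
hydrochloric acid: V = C2·V2/C1 = 25.6 mM × 1590 mL ÷ 2780 mM = 14.642 mL
glucose: 1.9 g per 100 mL × 1590 mL ÷ 100 = 30.210 g
potassium sulfate: 0.417 g per 100 mL × 1590 mL ÷ 100 = 6.630 g
ampicillin: V = C2·V2/C1 = 82.9 µg/mL × 1590 mL ÷ 40400 µg/mL = 3.263 mL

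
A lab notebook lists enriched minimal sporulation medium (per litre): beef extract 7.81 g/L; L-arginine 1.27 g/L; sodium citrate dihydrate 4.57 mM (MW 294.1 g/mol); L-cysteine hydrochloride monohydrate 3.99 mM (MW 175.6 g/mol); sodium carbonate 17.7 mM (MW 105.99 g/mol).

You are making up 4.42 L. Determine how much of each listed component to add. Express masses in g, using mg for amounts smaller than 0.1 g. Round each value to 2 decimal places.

Working volume: 4.42 L.
beef extract: 7.81 g/L × 4.42 L = 34.52 g
L-arginine: 1.27 g/L × 4.42 L = 5.61 g
sodium citrate dihydrate: 4.57 mmol/L × 294.1 g/mol × 4.42 L ÷ 1000 = 5.94 g
L-cysteine hydrochloride monohydrate: 3.99 mmol/L × 175.6 g/mol × 4.42 L ÷ 1000 = 3.10 g
sodium carbonate: 17.7 mmol/L × 105.99 g/mol × 4.42 L ÷ 1000 = 8.29 g

beef extract 34.52 g; L-arginine 5.61 g; sodium citrate dihydrate 5.94 g; L-cysteine hydrochloride monohydrate 3.10 g; sodium carbonate 8.29 g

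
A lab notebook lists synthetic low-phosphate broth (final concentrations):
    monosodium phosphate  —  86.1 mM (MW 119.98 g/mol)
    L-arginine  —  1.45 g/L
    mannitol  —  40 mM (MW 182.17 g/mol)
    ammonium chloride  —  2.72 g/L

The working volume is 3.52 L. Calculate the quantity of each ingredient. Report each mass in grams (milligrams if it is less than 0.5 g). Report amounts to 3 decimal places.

monosodium phosphate 36.363 g; L-arginine 5.104 g; mannitol 25.650 g; ammonium chloride 9.574 g

Working volume: 3.52 L.
monosodium phosphate: 86.1 mmol/L × 119.98 g/mol × 3.52 L ÷ 1000 = 36.363 g
L-arginine: 1.45 g/L × 3.52 L = 5.104 g
mannitol: 40 mmol/L × 182.17 g/mol × 3.52 L ÷ 1000 = 25.650 g
ammonium chloride: 2.72 g/L × 3.52 L = 9.574 g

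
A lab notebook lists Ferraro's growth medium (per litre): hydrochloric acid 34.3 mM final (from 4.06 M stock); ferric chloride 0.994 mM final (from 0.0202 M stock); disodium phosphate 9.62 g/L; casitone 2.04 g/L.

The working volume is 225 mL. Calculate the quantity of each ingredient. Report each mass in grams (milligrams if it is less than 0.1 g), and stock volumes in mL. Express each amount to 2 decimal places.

Target volume = 225 mL = 0.225 L.
hydrochloric acid: dilute stock: 34.3 mM × 225 mL ÷ 4060 mM = 1.90 mL
ferric chloride: dilute stock: 0.994 mM × 225 mL ÷ 20.2 mM = 11.07 mL
disodium phosphate: 9.62 g/L × 0.225 L = 2.16 g
casitone: 2.04 g/L × 0.225 L = 0.46 g

hydrochloric acid 1.90 mL; ferric chloride 11.07 mL; disodium phosphate 2.16 g; casitone 0.46 g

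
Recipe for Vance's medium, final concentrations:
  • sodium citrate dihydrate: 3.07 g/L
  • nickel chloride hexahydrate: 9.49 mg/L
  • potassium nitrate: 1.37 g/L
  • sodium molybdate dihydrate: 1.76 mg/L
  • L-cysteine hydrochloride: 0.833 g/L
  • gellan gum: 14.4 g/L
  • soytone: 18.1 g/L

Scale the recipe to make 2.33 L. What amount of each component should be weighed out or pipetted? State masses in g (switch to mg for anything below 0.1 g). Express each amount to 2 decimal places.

Scale factor relative to 1 L: 2.33.
sodium citrate dihydrate: 3.07 g/L × 2.33 L = 7.15 g
nickel chloride hexahydrate: 9.49 mg/L × 2.33 L = 22.11 mg
potassium nitrate: 1.37 g/L × 2.33 L = 3.19 g
sodium molybdate dihydrate: 1.76 mg/L × 2.33 L = 4.10 mg
L-cysteine hydrochloride: 0.833 g/L × 2.33 L = 1.94 g
gellan gum: 14.4 g/L × 2.33 L = 33.55 g
soytone: 18.1 g/L × 2.33 L = 42.17 g

sodium citrate dihydrate 7.15 g; nickel chloride hexahydrate 22.11 mg; potassium nitrate 3.19 g; sodium molybdate dihydrate 4.10 mg; L-cysteine hydrochloride 1.94 g; gellan gum 33.55 g; soytone 42.17 g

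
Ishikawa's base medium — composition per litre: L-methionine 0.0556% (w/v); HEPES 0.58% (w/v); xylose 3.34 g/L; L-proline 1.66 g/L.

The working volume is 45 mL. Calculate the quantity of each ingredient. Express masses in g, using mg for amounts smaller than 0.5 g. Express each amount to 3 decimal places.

Target volume = 45 mL = 0.045 L.
L-methionine: 0.0556 g per 100 mL × 45 mL ÷ 100 = 0.02502 g = 25.020 mg
HEPES: 0.58% w/v = 5.8 g/L → 5.8 × 0.045 L = 0.261 g = 261.000 mg
xylose: 3.34 g/L × 0.045 L = 0.1503 g = 150.300 mg
L-proline: 1.66 g/L × 0.045 L = 0.0747 g = 74.700 mg

L-methionine 25.020 mg; HEPES 261.000 mg; xylose 150.300 mg; L-proline 74.700 mg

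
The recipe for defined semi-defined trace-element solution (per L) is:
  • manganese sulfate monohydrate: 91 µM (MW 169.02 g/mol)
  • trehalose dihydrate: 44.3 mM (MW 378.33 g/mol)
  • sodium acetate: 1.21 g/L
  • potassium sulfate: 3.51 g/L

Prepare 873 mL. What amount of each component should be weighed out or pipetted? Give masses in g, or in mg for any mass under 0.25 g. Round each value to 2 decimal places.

manganese sulfate monohydrate 13.43 mg; trehalose dihydrate 14.63 g; sodium acetate 1.06 g; potassium sulfate 3.06 g

Target volume = 873 mL = 0.873 L.
manganese sulfate monohydrate: 91 µmol/L × 169.02 g/mol × 0.873 L ÷ 1000 = 13.43 mg
trehalose dihydrate: 44.3 mmol/L × 378.33 g/mol × 0.873 L ÷ 1000 = 14.63 g
sodium acetate: 1.21 g/L × 0.873 L = 1.06 g
potassium sulfate: 3.51 g/L × 0.873 L = 3.06 g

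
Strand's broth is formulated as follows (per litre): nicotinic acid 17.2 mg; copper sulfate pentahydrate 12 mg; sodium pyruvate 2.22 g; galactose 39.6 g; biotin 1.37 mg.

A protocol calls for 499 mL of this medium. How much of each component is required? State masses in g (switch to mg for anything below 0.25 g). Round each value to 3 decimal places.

nicotinic acid 8.583 mg; copper sulfate pentahydrate 5.988 mg; sodium pyruvate 1.108 g; galactose 19.760 g; biotin 0.684 mg

Ratio of target to recipe volume: 499 / 1000 = 0.499.
nicotinic acid: 17.2 mg × (499 mL / 1000 mL) = 8.583 mg
copper sulfate pentahydrate: 12 mg × (499 mL / 1000 mL) = 5.988 mg
sodium pyruvate: 2.22 g × (499 mL / 1000 mL) = 1.108 g
galactose: 39.6 g × (499 mL / 1000 mL) = 19.760 g
biotin: 1.37 mg × (499 mL / 1000 mL) = 0.684 mg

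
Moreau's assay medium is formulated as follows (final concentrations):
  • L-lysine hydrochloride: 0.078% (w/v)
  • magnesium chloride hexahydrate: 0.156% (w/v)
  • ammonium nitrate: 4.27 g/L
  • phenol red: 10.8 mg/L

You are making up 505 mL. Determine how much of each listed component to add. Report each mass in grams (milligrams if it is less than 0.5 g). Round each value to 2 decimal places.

Target volume = 505 mL = 0.505 L.
L-lysine hydrochloride: 0.078% w/v = 0.78 g/L → 0.78 × 0.505 L = 0.3939 g = 393.90 mg
magnesium chloride hexahydrate: 0.156 g per 100 mL × 505 mL ÷ 100 = 0.79 g
ammonium nitrate: 4.27 g/L × 0.505 L = 2.16 g
phenol red: 10.8 mg/L × 0.505 L = 5.45 mg

L-lysine hydrochloride 393.90 mg; magnesium chloride hexahydrate 0.79 g; ammonium nitrate 2.16 g; phenol red 5.45 mg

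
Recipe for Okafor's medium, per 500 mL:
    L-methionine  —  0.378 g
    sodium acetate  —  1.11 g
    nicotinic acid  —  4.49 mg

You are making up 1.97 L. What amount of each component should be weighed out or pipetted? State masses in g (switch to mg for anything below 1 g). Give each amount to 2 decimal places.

L-methionine 1.49 g; sodium acetate 4.37 g; nicotinic acid 17.69 mg

Ratio of target to recipe volume: 1970 / 500 = 3.94.
L-methionine: 0.378 g × (1970 mL / 500 mL) = 1.49 g
sodium acetate: 1.11 g × (1970 mL / 500 mL) = 4.37 g
nicotinic acid: 4.49 mg × (1970 mL / 500 mL) = 17.69 mg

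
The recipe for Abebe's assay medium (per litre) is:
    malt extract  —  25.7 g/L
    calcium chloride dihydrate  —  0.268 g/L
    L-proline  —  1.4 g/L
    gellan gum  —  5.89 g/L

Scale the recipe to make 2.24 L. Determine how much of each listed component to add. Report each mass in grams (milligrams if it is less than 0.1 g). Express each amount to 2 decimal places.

malt extract 57.57 g; calcium chloride dihydrate 0.60 g; L-proline 3.14 g; gellan gum 13.19 g

Working volume: 2.24 L.
malt extract: 25.7 g/L × 2.24 L = 57.57 g
calcium chloride dihydrate: 0.268 g/L × 2.24 L = 0.60 g
L-proline: 1.4 g/L × 2.24 L = 3.14 g
gellan gum: 5.89 g/L × 2.24 L = 13.19 g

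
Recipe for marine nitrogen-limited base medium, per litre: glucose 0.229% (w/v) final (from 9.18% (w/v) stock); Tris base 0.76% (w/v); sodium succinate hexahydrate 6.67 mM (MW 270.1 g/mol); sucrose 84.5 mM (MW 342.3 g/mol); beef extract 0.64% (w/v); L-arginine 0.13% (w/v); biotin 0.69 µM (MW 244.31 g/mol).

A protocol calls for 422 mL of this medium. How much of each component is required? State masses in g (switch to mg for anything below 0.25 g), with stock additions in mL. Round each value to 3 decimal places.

glucose 10.527 mL; Tris base 3.207 g; sodium succinate hexahydrate 0.760 g; sucrose 12.206 g; beef extract 2.701 g; L-arginine 0.549 g; biotin 0.071 mg

Target volume = 422 mL = 0.422 L.
glucose: dilute stock: 0.229% ÷ 9.18% × 422 mL = 10.527 mL
Tris base: 0.76 g per 100 mL × 422 mL ÷ 100 = 3.207 g
sodium succinate hexahydrate: 6.67 mmol/L × 270.1 g/mol × 0.422 L ÷ 1000 = 0.760 g
sucrose: 84.5 mmol/L × 342.3 g/mol × 0.422 L ÷ 1000 = 12.206 g
beef extract: 0.64% w/v = 6.4 g/L → 6.4 × 0.422 L = 2.701 g
L-arginine: 0.13% w/v = 1.3 g/L → 1.3 × 0.422 L = 0.549 g
biotin: 0.69 µmol/L × 244.31 g/mol × 0.422 L ÷ 1000 = 0.071 mg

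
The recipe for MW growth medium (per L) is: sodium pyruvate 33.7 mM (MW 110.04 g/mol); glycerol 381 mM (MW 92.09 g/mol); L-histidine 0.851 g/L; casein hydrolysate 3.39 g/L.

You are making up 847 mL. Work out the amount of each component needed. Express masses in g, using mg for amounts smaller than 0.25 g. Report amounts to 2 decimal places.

sodium pyruvate 3.14 g; glycerol 29.72 g; L-histidine 0.72 g; casein hydrolysate 2.87 g

Target volume = 847 mL = 0.847 L.
sodium pyruvate: 33.7 mmol/L × 110.04 g/mol × 0.847 L ÷ 1000 = 3.14 g
glycerol: 381 mmol/L × 92.09 g/mol × 0.847 L ÷ 1000 = 29.72 g
L-histidine: 0.851 g/L × 0.847 L = 0.72 g
casein hydrolysate: 3.39 g/L × 0.847 L = 2.87 g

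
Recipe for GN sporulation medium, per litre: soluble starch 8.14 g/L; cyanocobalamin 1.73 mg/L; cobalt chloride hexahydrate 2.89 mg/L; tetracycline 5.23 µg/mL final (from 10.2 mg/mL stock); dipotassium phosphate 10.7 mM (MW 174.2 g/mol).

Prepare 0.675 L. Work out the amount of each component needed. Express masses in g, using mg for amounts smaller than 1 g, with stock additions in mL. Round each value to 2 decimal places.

Scale factor relative to 1 L: 0.675.
soluble starch: 8.14 g/L × 0.675 L = 5.49 g
cyanocobalamin: 1.73 mg/L × 0.675 L = 1.17 mg
cobalt chloride hexahydrate: 2.89 mg/L × 0.675 L = 1.95 mg
tetracycline: V = C2·V2/C1 = 5.23 µg/mL × 675 mL ÷ 10200 µg/mL = 0.35 mL
dipotassium phosphate: 10.7 mmol/L × 174.2 g/mol × 0.675 L ÷ 1000 = 1.26 g

soluble starch 5.49 g; cyanocobalamin 1.17 mg; cobalt chloride hexahydrate 1.95 mg; tetracycline 0.35 mL; dipotassium phosphate 1.26 g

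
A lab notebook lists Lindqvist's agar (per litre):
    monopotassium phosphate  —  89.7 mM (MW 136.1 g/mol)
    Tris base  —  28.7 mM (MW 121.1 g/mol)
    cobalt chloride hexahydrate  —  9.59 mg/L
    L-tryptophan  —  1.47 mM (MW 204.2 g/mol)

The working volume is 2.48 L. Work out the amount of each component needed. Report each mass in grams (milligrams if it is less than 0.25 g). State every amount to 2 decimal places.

Working volume: 2.48 L.
monopotassium phosphate: 89.7 mmol/L × 136.1 g/mol × 2.48 L ÷ 1000 = 30.28 g
Tris base: 28.7 mmol/L × 121.1 g/mol × 2.48 L ÷ 1000 = 8.62 g
cobalt chloride hexahydrate: 9.59 mg/L × 2.48 L = 23.78 mg
L-tryptophan: 1.47 mmol/L × 204.2 g/mol × 2.48 L ÷ 1000 = 0.74 g

monopotassium phosphate 30.28 g; Tris base 8.62 g; cobalt chloride hexahydrate 23.78 mg; L-tryptophan 0.74 g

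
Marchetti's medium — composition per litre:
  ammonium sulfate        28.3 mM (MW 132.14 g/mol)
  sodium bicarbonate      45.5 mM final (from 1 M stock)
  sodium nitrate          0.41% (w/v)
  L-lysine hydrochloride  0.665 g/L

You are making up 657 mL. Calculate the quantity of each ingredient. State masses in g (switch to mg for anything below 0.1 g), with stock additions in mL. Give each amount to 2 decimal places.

ammonium sulfate 2.46 g; sodium bicarbonate 29.89 mL; sodium nitrate 2.69 g; L-lysine hydrochloride 0.44 g

Working volume: 657 mL = 0.657 L.
ammonium sulfate: 28.3 mmol/L × 132.14 g/mol × 0.657 L ÷ 1000 = 2.46 g
sodium bicarbonate: C1V1 = C2V2 → 45.5 mM × 657 mL ÷ 1000 mM = 29.89 mL
sodium nitrate: 0.41 g per 100 mL × 657 mL ÷ 100 = 2.69 g
L-lysine hydrochloride: 0.665 g/L × 0.657 L = 0.44 g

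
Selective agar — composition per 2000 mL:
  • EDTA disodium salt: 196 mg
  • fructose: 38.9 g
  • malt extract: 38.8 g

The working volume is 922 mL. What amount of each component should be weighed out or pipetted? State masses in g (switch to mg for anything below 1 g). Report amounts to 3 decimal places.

EDTA disodium salt 90.356 mg; fructose 17.933 g; malt extract 17.887 g

Ratio of target to recipe volume: 922 / 2000 = 0.461.
EDTA disodium salt: 196 mg × (922 mL / 2000 mL) = 90.356 mg
fructose: 38.9 g × (922 mL / 2000 mL) = 17.933 g
malt extract: 38.8 g × (922 mL / 2000 mL) = 17.887 g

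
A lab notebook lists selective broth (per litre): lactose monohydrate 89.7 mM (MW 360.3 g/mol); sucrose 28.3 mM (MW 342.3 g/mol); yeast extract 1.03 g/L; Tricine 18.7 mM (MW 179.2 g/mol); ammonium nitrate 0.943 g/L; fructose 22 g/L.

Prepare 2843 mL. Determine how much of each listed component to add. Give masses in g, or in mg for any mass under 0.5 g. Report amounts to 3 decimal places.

Working volume: 2843 mL = 2.843 L.
lactose monohydrate: 89.7 mmol/L × 360.3 g/mol × 2.843 L ÷ 1000 = 91.883 g
sucrose: 28.3 mmol/L × 342.3 g/mol × 2.843 L ÷ 1000 = 27.540 g
yeast extract: 1.03 g/L × 2.843 L = 2.928 g
Tricine: 18.7 mmol/L × 179.2 g/mol × 2.843 L ÷ 1000 = 9.527 g
ammonium nitrate: 0.943 g/L × 2.843 L = 2.681 g
fructose: 22 g/L × 2.843 L = 62.546 g

lactose monohydrate 91.883 g; sucrose 27.540 g; yeast extract 2.928 g; Tricine 9.527 g; ammonium nitrate 2.681 g; fructose 62.546 g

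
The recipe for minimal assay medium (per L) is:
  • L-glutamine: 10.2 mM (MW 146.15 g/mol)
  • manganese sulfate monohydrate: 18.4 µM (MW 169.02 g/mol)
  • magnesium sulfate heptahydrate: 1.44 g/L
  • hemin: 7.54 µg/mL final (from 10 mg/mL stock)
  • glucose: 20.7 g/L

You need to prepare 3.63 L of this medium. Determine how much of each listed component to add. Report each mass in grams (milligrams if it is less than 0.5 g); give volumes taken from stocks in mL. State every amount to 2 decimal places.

L-glutamine 5.41 g; manganese sulfate monohydrate 11.29 mg; magnesium sulfate heptahydrate 5.23 g; hemin 2.74 mL; glucose 75.14 g

Scale factor relative to 1 L: 3.63.
L-glutamine: 10.2 mmol/L × 146.15 g/mol × 3.63 L ÷ 1000 = 5.41 g
manganese sulfate monohydrate: 18.4 µmol/L × 169.02 g/mol × 3.63 L ÷ 1000 = 11.29 mg
magnesium sulfate heptahydrate: 1.44 g/L × 3.63 L = 5.23 g
hemin: V = C2·V2/C1 = 7.54 µg/mL × 3630 mL ÷ 10000 µg/mL = 2.74 mL
glucose: 20.7 g/L × 3.63 L = 75.14 g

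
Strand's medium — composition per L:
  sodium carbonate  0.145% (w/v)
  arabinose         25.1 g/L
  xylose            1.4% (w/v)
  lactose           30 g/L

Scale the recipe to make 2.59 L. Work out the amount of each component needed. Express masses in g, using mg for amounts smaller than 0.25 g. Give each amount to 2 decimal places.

sodium carbonate 3.76 g; arabinose 65.01 g; xylose 36.26 g; lactose 77.70 g

Scale factor relative to 1 L: 2.59.
sodium carbonate: 0.145% w/v = 1.45 g/L → 1.45 × 2.59 L = 3.76 g
arabinose: 25.1 g/L × 2.59 L = 65.01 g
xylose: 1.4% w/v = 14 g/L → 14 × 2.59 L = 36.26 g
lactose: 30 g/L × 2.59 L = 77.70 g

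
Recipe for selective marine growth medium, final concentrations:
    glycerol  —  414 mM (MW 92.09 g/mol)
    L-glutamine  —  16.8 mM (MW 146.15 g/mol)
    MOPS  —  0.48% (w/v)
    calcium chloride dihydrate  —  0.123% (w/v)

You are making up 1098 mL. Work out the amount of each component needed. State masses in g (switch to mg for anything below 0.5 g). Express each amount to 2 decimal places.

Scale factor relative to 1 L: 1.098.
glycerol: 414 mmol/L × 92.09 g/mol × 1.098 L ÷ 1000 = 41.86 g
L-glutamine: 16.8 mmol/L × 146.15 g/mol × 1.098 L ÷ 1000 = 2.70 g
MOPS: 0.48 g per 100 mL × 1098 mL ÷ 100 = 5.27 g
calcium chloride dihydrate: 0.123% w/v = 1.23 g/L → 1.23 × 1.098 L = 1.35 g

glycerol 41.86 g; L-glutamine 2.70 g; MOPS 5.27 g; calcium chloride dihydrate 1.35 g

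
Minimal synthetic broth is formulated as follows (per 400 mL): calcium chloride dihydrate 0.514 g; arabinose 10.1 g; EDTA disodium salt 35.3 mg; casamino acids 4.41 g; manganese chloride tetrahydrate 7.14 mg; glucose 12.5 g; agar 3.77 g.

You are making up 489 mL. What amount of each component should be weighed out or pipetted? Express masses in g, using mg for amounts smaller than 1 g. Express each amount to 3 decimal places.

Ratio of target to recipe volume: 489 / 400 = 1.2225.
calcium chloride dihydrate: 0.514 g × (489 mL / 400 mL) = 0.628365 g = 628.365 mg
arabinose: 10.1 g × (489 mL / 400 mL) = 12.347 g
EDTA disodium salt: 35.3 mg × (489 mL / 400 mL) = 43.154 mg
casamino acids: 4.41 g × (489 mL / 400 mL) = 5.391 g
manganese chloride tetrahydrate: 7.14 mg × (489 mL / 400 mL) = 8.729 mg
glucose: 12.5 g × (489 mL / 400 mL) = 15.281 g
agar: 3.77 g × (489 mL / 400 mL) = 4.609 g

calcium chloride dihydrate 628.365 mg; arabinose 12.347 g; EDTA disodium salt 43.154 mg; casamino acids 5.391 g; manganese chloride tetrahydrate 8.729 mg; glucose 15.281 g; agar 4.609 g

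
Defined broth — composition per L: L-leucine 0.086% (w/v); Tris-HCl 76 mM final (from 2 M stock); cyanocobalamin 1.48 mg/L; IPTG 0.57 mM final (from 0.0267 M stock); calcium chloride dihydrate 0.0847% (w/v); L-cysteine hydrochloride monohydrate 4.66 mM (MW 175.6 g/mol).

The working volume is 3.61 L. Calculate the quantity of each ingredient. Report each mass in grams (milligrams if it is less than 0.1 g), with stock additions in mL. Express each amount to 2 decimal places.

L-leucine 3.10 g; Tris-HCl 137.18 mL; cyanocobalamin 5.34 mg; IPTG 77.07 mL; calcium chloride dihydrate 3.06 g; L-cysteine hydrochloride monohydrate 2.95 g

Working volume: 3.61 L.
L-leucine: 0.086% w/v = 0.86 g/L → 0.86 × 3.61 L = 3.10 g
Tris-HCl: dilute stock: 76 mM × 3610 mL ÷ 2000 mM = 137.18 mL
cyanocobalamin: 1.48 mg/L × 3.61 L = 5.34 mg
IPTG: dilute stock: 0.57 mM × 3610 mL ÷ 26.7 mM = 77.07 mL
calcium chloride dihydrate: 0.0847% w/v = 0.847 g/L → 0.847 × 3.61 L = 3.06 g
L-cysteine hydrochloride monohydrate: 4.66 mmol/L × 175.6 g/mol × 3.61 L ÷ 1000 = 2.95 g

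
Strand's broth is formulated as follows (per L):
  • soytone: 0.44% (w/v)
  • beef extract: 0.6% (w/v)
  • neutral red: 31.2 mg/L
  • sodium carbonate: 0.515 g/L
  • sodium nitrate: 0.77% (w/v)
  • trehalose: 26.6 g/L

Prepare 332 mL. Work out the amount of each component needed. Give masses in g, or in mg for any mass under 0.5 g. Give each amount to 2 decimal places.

Working volume: 332 mL = 0.332 L.
soytone: 0.44% w/v = 4.4 g/L → 4.4 × 0.332 L = 1.46 g
beef extract: 0.6 g per 100 mL × 332 mL ÷ 100 = 1.99 g
neutral red: 31.2 mg/L × 0.332 L = 10.36 mg
sodium carbonate: 0.515 g/L × 0.332 L = 0.17098 g = 170.98 mg
sodium nitrate: 0.77% w/v = 7.7 g/L → 7.7 × 0.332 L = 2.56 g
trehalose: 26.6 g/L × 0.332 L = 8.83 g

soytone 1.46 g; beef extract 1.99 g; neutral red 10.36 mg; sodium carbonate 170.98 mg; sodium nitrate 2.56 g; trehalose 8.83 g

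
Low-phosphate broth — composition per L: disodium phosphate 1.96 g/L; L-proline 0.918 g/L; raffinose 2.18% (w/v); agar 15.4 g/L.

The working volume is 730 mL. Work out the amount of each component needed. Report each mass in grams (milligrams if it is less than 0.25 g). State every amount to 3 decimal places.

Scale factor relative to 1 L: 0.73.
disodium phosphate: 1.96 g/L × 0.73 L = 1.431 g
L-proline: 0.918 g/L × 0.73 L = 0.670 g
raffinose: 2.18% w/v = 21.8 g/L → 21.8 × 0.73 L = 15.914 g
agar: 15.4 g/L × 0.73 L = 11.242 g

disodium phosphate 1.431 g; L-proline 0.670 g; raffinose 15.914 g; agar 11.242 g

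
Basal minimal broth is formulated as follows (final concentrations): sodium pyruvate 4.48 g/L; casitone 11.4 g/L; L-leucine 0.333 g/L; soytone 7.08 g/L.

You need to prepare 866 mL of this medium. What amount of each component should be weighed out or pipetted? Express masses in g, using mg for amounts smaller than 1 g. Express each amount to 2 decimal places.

sodium pyruvate 3.88 g; casitone 9.87 g; L-leucine 288.38 mg; soytone 6.13 g

Target volume = 866 mL = 0.866 L.
sodium pyruvate: 4.48 g/L × 0.866 L = 3.88 g
casitone: 11.4 g/L × 0.866 L = 9.87 g
L-leucine: 0.333 g/L × 0.866 L = 0.288378 g = 288.38 mg
soytone: 7.08 g/L × 0.866 L = 6.13 g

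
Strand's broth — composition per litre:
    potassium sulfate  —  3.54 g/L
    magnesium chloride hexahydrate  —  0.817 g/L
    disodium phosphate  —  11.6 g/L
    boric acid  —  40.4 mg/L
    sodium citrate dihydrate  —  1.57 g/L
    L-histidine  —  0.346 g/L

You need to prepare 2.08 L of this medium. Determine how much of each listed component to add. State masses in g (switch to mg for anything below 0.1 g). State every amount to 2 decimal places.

potassium sulfate 7.36 g; magnesium chloride hexahydrate 1.70 g; disodium phosphate 24.13 g; boric acid 84.03 mg; sodium citrate dihydrate 3.27 g; L-histidine 0.72 g

Working volume: 2.08 L.
potassium sulfate: 3.54 g/L × 2.08 L = 7.36 g
magnesium chloride hexahydrate: 0.817 g/L × 2.08 L = 1.70 g
disodium phosphate: 11.6 g/L × 2.08 L = 24.13 g
boric acid: 40.4 mg/L × 2.08 L = 84.03 mg
sodium citrate dihydrate: 1.57 g/L × 2.08 L = 3.27 g
L-histidine: 0.346 g/L × 2.08 L = 0.72 g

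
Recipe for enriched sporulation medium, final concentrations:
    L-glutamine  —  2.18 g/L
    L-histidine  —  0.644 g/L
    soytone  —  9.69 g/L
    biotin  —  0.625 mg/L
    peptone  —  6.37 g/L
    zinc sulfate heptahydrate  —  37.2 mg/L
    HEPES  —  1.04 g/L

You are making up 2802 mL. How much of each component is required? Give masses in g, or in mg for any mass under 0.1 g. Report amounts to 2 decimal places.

L-glutamine 6.11 g; L-histidine 1.80 g; soytone 27.15 g; biotin 1.75 mg; peptone 17.85 g; zinc sulfate heptahydrate 0.10 g; HEPES 2.91 g

Working volume: 2802 mL = 2.802 L.
L-glutamine: 2.18 g/L × 2.802 L = 6.11 g
L-histidine: 0.644 g/L × 2.802 L = 1.80 g
soytone: 9.69 g/L × 2.802 L = 27.15 g
biotin: 0.625 mg/L × 2.802 L = 1.75 mg
peptone: 6.37 g/L × 2.802 L = 17.85 g
zinc sulfate heptahydrate: 37.2 mg/L × 2.802 L = 104.234 mg = 0.10 g
HEPES: 1.04 g/L × 2.802 L = 2.91 g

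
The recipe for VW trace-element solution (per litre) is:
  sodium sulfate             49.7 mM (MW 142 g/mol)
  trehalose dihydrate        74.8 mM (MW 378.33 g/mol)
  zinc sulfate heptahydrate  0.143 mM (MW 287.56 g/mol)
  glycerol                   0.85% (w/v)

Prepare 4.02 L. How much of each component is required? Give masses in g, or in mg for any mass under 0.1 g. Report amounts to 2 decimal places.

Working volume: 4.02 L.
sodium sulfate: 49.7 mmol/L × 142 g/mol × 4.02 L ÷ 1000 = 28.37 g
trehalose dihydrate: 74.8 mmol/L × 378.33 g/mol × 4.02 L ÷ 1000 = 113.76 g
zinc sulfate heptahydrate: 0.143 mmol/L × 287.56 g/mol × 4.02 L ÷ 1000 = 0.17 g
glycerol: 0.85% w/v = 8.5 g/L → 8.5 × 4.02 L = 34.17 g

sodium sulfate 28.37 g; trehalose dihydrate 113.76 g; zinc sulfate heptahydrate 0.17 g; glycerol 34.17 g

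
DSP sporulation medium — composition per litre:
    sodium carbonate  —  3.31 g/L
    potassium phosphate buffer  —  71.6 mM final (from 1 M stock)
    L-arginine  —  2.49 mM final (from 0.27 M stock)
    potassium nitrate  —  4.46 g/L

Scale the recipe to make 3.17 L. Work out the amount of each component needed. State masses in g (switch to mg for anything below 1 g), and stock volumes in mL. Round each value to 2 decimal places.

sodium carbonate 10.49 g; potassium phosphate buffer 226.97 mL; L-arginine 29.23 mL; potassium nitrate 14.14 g

Working volume: 3.17 L.
sodium carbonate: 3.31 g/L × 3.17 L = 10.49 g
potassium phosphate buffer: C1V1 = C2V2 → 71.6 mM × 3170 mL ÷ 1000 mM = 226.97 mL
L-arginine: dilute stock: 2.49 mM × 3170 mL ÷ 270 mM = 29.23 mL
potassium nitrate: 4.46 g/L × 3.17 L = 14.14 g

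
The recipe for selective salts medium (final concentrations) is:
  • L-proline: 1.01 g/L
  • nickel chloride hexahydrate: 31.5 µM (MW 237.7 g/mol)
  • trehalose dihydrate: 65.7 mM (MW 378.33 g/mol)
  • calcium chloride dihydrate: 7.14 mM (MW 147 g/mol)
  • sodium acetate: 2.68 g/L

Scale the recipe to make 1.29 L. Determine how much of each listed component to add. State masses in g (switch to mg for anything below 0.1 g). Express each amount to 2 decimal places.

Working volume: 1.29 L.
L-proline: 1.01 g/L × 1.29 L = 1.30 g
nickel chloride hexahydrate: 31.5 µmol/L × 237.7 g/mol × 1.29 L ÷ 1000 = 9.66 mg
trehalose dihydrate: 65.7 mmol/L × 378.33 g/mol × 1.29 L ÷ 1000 = 32.06 g
calcium chloride dihydrate: 7.14 mmol/L × 147 g/mol × 1.29 L ÷ 1000 = 1.35 g
sodium acetate: 2.68 g/L × 1.29 L = 3.46 g

L-proline 1.30 g; nickel chloride hexahydrate 9.66 mg; trehalose dihydrate 32.06 g; calcium chloride dihydrate 1.35 g; sodium acetate 3.46 g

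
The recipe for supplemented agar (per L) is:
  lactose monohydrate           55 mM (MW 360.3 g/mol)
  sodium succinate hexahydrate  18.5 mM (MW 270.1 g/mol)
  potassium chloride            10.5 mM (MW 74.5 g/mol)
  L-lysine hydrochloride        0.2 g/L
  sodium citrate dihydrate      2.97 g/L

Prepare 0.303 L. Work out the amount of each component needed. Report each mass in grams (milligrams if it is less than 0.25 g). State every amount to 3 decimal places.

Scale factor relative to 1 L: 0.303.
lactose monohydrate: 55 mmol/L × 360.3 g/mol × 0.303 L ÷ 1000 = 6.004 g
sodium succinate hexahydrate: 18.5 mmol/L × 270.1 g/mol × 0.303 L ÷ 1000 = 1.514 g
potassium chloride: 10.5 mmol/L × 74.5 mg/mmol × 0.303 L = 237.022 mg
L-lysine hydrochloride: 0.2 g/L × 0.303 L = 0.0606 g = 60.600 mg
sodium citrate dihydrate: 2.97 g/L × 0.303 L = 0.900 g

lactose monohydrate 6.004 g; sodium succinate hexahydrate 1.514 g; potassium chloride 237.022 mg; L-lysine hydrochloride 60.600 mg; sodium citrate dihydrate 0.900 g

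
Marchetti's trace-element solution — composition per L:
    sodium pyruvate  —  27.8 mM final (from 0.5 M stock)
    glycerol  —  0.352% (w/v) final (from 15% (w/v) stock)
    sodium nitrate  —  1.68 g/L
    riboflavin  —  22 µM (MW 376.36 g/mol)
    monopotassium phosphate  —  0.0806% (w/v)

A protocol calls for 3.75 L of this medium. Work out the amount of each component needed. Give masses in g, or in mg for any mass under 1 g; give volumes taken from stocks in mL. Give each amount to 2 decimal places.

sodium pyruvate 208.50 mL; glycerol 88.00 mL; sodium nitrate 6.30 g; riboflavin 31.05 mg; monopotassium phosphate 3.02 g

Working volume: 3.75 L.
sodium pyruvate: dilute stock: 27.8 mM × 3750 mL ÷ 500 mM = 208.50 mL
glycerol: V = C2·V2/C1 = 0.352% ÷ 15% × 3750 mL = 88.00 mL
sodium nitrate: 1.68 g/L × 3.75 L = 6.30 g
riboflavin: 22 µmol/L × 376.36 g/mol × 3.75 L ÷ 1000 = 31.05 mg
monopotassium phosphate: 0.0806% w/v = 0.806 g/L → 0.806 × 3.75 L = 3.02 g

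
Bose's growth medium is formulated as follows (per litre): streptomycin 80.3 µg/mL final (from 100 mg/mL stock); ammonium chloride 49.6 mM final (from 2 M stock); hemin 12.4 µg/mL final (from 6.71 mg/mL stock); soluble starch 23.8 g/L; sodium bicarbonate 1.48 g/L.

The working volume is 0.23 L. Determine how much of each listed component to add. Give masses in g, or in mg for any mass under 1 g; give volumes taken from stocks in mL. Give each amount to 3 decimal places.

streptomycin 0.185 mL; ammonium chloride 5.704 mL; hemin 0.425 mL; soluble starch 5.474 g; sodium bicarbonate 340.400 mg

Scale factor relative to 1 L: 0.23.
streptomycin: V = C2·V2/C1 = 80.3 µg/mL × 230 mL ÷ 100000 µg/mL = 0.185 mL
ammonium chloride: dilute stock: 49.6 mM × 230 mL ÷ 2000 mM = 5.704 mL
hemin: dilute stock: 12.4 µg/mL × 230 mL ÷ 6710 µg/mL = 0.425 mL
soluble starch: 23.8 g/L × 0.23 L = 5.474 g
sodium bicarbonate: 1.48 g/L × 0.23 L = 0.3404 g = 340.400 mg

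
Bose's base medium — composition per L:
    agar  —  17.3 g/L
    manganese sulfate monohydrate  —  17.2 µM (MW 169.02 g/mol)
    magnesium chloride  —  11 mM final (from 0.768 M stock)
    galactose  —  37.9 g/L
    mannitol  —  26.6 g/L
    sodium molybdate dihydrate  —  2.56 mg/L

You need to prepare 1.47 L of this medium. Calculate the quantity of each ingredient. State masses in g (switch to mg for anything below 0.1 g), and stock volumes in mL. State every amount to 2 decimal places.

agar 25.43 g; manganese sulfate monohydrate 4.27 mg; magnesium chloride 21.05 mL; galactose 55.71 g; mannitol 39.10 g; sodium molybdate dihydrate 3.76 mg

Working volume: 1.47 L.
agar: 17.3 g/L × 1.47 L = 25.43 g
manganese sulfate monohydrate: 17.2 µmol/L × 169.02 g/mol × 1.47 L ÷ 1000 = 4.27 mg
magnesium chloride: C1V1 = C2V2 → 11 mM × 1470 mL ÷ 768 mM = 21.05 mL
galactose: 37.9 g/L × 1.47 L = 55.71 g
mannitol: 26.6 g/L × 1.47 L = 39.10 g
sodium molybdate dihydrate: 2.56 mg/L × 1.47 L = 3.76 mg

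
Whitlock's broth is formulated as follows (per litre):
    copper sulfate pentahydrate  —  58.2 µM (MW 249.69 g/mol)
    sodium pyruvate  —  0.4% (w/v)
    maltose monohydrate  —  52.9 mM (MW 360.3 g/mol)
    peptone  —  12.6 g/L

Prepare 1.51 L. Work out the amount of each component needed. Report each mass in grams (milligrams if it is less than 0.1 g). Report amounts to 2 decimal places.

Scale factor relative to 1 L: 1.51.
copper sulfate pentahydrate: 58.2 µmol/L × 249.69 g/mol × 1.51 L ÷ 1000 = 21.94 mg
sodium pyruvate: 0.4 g per 100 mL × 1510 mL ÷ 100 = 6.04 g
maltose monohydrate: 52.9 mmol/L × 360.3 g/mol × 1.51 L ÷ 1000 = 28.78 g
peptone: 12.6 g/L × 1.51 L = 19.03 g

copper sulfate pentahydrate 21.94 mg; sodium pyruvate 6.04 g; maltose monohydrate 28.78 g; peptone 19.03 g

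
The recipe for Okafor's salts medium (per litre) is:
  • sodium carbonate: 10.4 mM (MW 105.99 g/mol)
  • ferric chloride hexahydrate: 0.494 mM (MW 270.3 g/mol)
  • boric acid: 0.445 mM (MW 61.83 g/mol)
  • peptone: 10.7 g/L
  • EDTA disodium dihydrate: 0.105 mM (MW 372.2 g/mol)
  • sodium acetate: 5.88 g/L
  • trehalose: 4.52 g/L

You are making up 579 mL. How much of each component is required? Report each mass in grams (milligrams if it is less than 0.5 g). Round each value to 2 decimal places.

Scale factor relative to 1 L: 0.579.
sodium carbonate: 10.4 mmol/L × 105.99 g/mol × 0.579 L ÷ 1000 = 0.64 g
ferric chloride hexahydrate: 0.494 mmol/L × 270.3 mg/mmol × 0.579 L = 77.31 mg
boric acid: 0.445 mmol/L × 61.83 mg/mmol × 0.579 L = 15.93 mg
peptone: 10.7 g/L × 0.579 L = 6.20 g
EDTA disodium dihydrate: 0.105 mmol/L × 372.2 mg/mmol × 0.579 L = 22.63 mg
sodium acetate: 5.88 g/L × 0.579 L = 3.40 g
trehalose: 4.52 g/L × 0.579 L = 2.62 g

sodium carbonate 0.64 g; ferric chloride hexahydrate 77.31 mg; boric acid 15.93 mg; peptone 6.20 g; EDTA disodium dihydrate 22.63 mg; sodium acetate 3.40 g; trehalose 2.62 g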